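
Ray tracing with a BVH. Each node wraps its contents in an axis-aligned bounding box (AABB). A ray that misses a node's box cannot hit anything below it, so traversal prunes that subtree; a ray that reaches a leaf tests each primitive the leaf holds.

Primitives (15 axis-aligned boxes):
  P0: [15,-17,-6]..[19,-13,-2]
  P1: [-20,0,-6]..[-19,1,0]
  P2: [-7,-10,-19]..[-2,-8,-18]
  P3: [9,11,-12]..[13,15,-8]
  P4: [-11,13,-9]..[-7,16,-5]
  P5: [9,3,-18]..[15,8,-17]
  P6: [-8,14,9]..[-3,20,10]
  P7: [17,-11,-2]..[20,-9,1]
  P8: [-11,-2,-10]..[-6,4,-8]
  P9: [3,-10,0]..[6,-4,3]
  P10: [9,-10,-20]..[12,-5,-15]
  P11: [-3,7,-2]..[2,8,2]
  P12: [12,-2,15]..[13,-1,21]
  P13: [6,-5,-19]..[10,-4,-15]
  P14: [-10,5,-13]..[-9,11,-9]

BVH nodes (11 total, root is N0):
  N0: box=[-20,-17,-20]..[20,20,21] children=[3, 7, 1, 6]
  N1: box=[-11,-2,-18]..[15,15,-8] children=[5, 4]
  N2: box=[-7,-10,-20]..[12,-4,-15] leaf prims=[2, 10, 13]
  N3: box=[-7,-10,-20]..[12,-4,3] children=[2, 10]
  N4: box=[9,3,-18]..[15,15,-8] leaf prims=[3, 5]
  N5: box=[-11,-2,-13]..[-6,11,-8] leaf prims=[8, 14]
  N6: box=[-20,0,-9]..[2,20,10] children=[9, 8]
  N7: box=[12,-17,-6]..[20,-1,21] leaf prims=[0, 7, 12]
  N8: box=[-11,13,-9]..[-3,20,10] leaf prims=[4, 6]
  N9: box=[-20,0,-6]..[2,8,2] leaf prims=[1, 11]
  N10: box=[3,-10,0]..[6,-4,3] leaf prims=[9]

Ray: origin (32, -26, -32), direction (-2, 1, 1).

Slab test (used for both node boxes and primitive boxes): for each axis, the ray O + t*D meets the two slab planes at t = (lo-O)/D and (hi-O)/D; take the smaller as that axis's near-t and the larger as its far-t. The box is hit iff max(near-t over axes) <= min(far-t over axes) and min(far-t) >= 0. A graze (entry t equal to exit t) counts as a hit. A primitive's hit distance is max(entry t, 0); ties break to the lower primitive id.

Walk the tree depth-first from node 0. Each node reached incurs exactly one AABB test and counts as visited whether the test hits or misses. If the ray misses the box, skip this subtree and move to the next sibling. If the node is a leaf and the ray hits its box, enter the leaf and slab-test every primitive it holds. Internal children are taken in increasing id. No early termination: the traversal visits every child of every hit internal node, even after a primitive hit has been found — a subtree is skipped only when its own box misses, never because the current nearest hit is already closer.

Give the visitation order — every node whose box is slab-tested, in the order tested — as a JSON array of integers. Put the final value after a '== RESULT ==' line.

Traverse from the root:
N0 x:[6,26] y:[9,46] z:[12,53] -> hit [12,26], descend [1, 3, 6, 7]
  N1 x:[17/2,43/2] y:[24,41] z:[14,24] -> miss, prune
  N3 x:[10,39/2] y:[16,22] z:[12,35] -> hit [16,39/2], descend [2, 10]
    N2 x:[10,39/2] y:[16,22] z:[12,17] -> hit [16,17] leaf, test {P2(miss), P10(miss), P13(miss)}
    N10 x:[13,29/2] y:[16,22] z:[32,35] -> miss, prune
  N6 x:[15,26] y:[26,46] z:[23,42] -> hit [26,26], descend [8, 9]
    N8 x:[35/2,43/2] y:[39,46] z:[23,42] -> miss, prune
    N9 x:[15,26] y:[26,34] z:[26,34] -> hit [26,26] leaf, test {P1@t=26, P11(miss)}
  N7 x:[6,10] y:[9,25] z:[26,53] -> miss, prune

Summary -> nodes [0, 1, 3, 2, 10, 6, 8, 9, 7]; box-tests=9; leaf-entries=2; first=P1

== RESULT ==
[0, 1, 3, 2, 10, 6, 8, 9, 7]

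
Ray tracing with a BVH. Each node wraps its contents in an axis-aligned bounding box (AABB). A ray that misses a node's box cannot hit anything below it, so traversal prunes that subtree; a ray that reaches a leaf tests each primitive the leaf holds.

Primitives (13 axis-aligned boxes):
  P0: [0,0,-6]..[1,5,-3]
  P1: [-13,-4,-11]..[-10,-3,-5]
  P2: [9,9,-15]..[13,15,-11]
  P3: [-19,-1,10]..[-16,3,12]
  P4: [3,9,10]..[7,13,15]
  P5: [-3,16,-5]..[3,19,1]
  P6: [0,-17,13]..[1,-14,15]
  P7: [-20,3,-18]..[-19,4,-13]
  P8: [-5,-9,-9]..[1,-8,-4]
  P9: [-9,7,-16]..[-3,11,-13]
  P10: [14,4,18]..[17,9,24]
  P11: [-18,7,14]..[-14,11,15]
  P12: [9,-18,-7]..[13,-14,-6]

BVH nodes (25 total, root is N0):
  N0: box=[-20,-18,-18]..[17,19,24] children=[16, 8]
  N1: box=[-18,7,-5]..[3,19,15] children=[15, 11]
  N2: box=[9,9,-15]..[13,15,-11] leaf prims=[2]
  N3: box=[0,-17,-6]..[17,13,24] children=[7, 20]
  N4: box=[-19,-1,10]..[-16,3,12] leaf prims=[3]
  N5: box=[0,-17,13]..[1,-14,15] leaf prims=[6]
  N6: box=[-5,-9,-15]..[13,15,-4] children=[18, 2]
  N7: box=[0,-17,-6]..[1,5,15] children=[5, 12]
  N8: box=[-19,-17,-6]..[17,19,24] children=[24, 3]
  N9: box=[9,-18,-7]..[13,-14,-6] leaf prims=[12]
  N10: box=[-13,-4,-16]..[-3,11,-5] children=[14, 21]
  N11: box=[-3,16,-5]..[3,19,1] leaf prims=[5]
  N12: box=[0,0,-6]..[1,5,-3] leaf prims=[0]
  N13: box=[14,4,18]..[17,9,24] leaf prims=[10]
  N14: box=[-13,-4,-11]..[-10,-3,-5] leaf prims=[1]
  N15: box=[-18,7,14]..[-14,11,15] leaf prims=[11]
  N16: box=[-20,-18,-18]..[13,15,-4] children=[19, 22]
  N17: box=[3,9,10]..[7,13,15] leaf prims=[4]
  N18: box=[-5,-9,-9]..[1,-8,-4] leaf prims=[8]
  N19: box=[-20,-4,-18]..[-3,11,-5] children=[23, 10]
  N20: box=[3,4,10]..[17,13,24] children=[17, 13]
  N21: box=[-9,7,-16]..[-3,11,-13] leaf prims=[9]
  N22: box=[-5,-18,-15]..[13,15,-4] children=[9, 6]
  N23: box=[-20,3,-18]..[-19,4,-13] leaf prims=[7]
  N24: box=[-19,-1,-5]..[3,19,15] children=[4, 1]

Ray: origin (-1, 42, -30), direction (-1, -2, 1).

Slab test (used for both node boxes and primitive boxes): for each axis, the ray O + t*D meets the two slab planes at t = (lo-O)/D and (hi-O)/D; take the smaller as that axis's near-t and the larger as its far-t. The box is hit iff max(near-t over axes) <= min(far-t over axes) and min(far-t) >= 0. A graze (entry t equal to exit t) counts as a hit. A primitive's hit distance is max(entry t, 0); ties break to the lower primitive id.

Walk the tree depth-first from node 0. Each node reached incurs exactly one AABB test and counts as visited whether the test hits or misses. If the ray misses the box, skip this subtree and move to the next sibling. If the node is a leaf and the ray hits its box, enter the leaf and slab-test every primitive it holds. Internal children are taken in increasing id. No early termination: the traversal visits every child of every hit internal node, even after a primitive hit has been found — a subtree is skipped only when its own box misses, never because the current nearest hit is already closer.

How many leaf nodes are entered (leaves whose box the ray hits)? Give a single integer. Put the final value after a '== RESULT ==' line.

Traverse from the root:
N0 x:[-18,19] y:[23/2,30] z:[12,54] -> hit [12,19], descend [8, 16]
  N8 x:[-18,18] y:[23/2,59/2] z:[24,54] -> miss, prune
  N16 x:[-14,19] y:[27/2,30] z:[12,26] -> hit [27/2,19], descend [19, 22]
    N19 x:[2,19] y:[31/2,23] z:[12,25] -> hit [31/2,19], descend [10, 23]
      N10 x:[2,12] y:[31/2,23] z:[14,25] -> miss, prune
      N23 x:[18,19] y:[19,39/2] z:[12,17] -> miss, prune
    N22 x:[-14,4] y:[27/2,30] z:[15,26] -> miss, prune

Visited [0, 8, 16, 19, 10, 23, 22]. Tests: 7 box, 0 leaf. Nearest: miss.

== RESULT ==
0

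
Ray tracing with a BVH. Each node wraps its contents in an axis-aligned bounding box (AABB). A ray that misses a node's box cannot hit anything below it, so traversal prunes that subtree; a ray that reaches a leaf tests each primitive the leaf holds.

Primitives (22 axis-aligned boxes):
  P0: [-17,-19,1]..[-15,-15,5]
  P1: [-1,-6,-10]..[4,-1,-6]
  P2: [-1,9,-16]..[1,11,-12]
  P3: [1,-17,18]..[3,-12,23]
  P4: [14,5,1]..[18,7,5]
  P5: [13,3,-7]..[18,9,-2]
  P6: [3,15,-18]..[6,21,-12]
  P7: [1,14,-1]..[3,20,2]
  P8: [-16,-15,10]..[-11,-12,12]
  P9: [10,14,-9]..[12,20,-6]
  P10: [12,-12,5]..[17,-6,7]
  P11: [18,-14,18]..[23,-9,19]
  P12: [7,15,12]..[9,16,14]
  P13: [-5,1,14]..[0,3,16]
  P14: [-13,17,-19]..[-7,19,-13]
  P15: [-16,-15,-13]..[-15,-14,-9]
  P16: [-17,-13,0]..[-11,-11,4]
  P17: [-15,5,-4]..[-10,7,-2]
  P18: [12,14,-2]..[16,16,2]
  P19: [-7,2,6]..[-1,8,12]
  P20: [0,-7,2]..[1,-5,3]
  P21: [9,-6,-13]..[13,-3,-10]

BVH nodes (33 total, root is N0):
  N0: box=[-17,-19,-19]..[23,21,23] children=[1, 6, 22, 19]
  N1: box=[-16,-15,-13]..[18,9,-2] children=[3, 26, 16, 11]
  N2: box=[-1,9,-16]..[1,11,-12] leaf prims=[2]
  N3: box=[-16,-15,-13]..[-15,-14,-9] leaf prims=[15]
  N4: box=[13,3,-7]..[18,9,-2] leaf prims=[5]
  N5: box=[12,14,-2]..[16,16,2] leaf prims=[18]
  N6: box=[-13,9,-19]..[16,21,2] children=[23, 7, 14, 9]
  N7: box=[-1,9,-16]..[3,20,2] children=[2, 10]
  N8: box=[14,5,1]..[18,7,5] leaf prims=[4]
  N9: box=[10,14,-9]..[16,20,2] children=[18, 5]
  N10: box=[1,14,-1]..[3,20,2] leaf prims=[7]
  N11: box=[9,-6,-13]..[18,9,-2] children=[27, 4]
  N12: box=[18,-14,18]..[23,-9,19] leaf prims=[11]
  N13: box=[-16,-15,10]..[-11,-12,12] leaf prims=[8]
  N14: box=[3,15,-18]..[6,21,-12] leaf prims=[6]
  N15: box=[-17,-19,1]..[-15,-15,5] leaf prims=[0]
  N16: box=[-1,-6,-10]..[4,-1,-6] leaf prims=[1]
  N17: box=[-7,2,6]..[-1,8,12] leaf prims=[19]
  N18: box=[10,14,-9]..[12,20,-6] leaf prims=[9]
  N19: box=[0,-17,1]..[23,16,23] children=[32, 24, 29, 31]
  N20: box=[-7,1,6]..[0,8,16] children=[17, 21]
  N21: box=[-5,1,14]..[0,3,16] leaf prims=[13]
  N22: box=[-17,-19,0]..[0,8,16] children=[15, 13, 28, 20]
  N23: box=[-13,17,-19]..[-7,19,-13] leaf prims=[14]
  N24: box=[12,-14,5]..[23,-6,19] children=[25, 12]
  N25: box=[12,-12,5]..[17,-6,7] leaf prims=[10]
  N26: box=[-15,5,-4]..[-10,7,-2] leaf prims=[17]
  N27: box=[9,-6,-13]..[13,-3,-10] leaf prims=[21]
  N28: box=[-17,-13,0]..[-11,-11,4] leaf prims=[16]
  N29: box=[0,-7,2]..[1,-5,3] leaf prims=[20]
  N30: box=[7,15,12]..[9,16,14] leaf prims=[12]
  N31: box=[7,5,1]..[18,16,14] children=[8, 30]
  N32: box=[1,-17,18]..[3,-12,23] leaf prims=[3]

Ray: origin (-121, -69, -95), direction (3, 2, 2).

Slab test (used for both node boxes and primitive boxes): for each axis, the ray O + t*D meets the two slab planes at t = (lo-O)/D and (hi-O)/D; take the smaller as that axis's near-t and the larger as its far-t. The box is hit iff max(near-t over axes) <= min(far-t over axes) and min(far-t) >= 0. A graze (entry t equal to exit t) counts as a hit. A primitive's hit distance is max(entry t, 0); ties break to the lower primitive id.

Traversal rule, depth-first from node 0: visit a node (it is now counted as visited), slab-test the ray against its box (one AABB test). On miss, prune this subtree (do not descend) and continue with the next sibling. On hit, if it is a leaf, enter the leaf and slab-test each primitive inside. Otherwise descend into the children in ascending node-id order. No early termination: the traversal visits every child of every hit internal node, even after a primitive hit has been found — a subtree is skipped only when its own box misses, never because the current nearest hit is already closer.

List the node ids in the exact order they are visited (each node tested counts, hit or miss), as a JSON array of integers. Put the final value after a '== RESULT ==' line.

Walk:
N0 x:[104/3,48] y:[25,45] z:[38,59] -> hit [38,45], descend [1, 6, 19, 22]
  N1 x:[35,139/3] y:[27,39] z:[41,93/2] -> miss, prune
  N6 x:[36,137/3] y:[39,45] z:[38,97/2] -> hit [39,45], descend [7, 9, 14, 23]
    N7 x:[40,124/3] y:[39,89/2] z:[79/2,97/2] -> hit [40,124/3], descend [2, 10]
      N2 x:[40,122/3] y:[39,40] z:[79/2,83/2] -> hit [40,40] leaf, test {P2@t=40}
      N10 x:[122/3,124/3] y:[83/2,89/2] z:[47,97/2] -> miss, prune
    N9 x:[131/3,137/3] y:[83/2,89/2] z:[43,97/2] -> hit [131/3,89/2], descend [5, 18]
      N5 x:[133/3,137/3] y:[83/2,85/2] z:[93/2,97/2] -> miss, prune
      N18 x:[131/3,133/3] y:[83/2,89/2] z:[43,89/2] -> hit [131/3,133/3] leaf, test {P9@t=131/3}
    N14 x:[124/3,127/3] y:[42,45] z:[77/2,83/2] -> miss, prune
    N23 x:[36,38] y:[43,44] z:[38,41] -> miss, prune
  N19 x:[121/3,48] y:[26,85/2] z:[48,59] -> miss, prune
  N22 x:[104/3,121/3] y:[25,77/2] z:[95/2,111/2] -> miss, prune

Visited [0, 1, 6, 7, 2, 10, 9, 5, 18, 14, 23, 19, 22]. Tests: 13 box, 2 leaf. Nearest: P2.

== RESULT ==
[0, 1, 6, 7, 2, 10, 9, 5, 18, 14, 23, 19, 22]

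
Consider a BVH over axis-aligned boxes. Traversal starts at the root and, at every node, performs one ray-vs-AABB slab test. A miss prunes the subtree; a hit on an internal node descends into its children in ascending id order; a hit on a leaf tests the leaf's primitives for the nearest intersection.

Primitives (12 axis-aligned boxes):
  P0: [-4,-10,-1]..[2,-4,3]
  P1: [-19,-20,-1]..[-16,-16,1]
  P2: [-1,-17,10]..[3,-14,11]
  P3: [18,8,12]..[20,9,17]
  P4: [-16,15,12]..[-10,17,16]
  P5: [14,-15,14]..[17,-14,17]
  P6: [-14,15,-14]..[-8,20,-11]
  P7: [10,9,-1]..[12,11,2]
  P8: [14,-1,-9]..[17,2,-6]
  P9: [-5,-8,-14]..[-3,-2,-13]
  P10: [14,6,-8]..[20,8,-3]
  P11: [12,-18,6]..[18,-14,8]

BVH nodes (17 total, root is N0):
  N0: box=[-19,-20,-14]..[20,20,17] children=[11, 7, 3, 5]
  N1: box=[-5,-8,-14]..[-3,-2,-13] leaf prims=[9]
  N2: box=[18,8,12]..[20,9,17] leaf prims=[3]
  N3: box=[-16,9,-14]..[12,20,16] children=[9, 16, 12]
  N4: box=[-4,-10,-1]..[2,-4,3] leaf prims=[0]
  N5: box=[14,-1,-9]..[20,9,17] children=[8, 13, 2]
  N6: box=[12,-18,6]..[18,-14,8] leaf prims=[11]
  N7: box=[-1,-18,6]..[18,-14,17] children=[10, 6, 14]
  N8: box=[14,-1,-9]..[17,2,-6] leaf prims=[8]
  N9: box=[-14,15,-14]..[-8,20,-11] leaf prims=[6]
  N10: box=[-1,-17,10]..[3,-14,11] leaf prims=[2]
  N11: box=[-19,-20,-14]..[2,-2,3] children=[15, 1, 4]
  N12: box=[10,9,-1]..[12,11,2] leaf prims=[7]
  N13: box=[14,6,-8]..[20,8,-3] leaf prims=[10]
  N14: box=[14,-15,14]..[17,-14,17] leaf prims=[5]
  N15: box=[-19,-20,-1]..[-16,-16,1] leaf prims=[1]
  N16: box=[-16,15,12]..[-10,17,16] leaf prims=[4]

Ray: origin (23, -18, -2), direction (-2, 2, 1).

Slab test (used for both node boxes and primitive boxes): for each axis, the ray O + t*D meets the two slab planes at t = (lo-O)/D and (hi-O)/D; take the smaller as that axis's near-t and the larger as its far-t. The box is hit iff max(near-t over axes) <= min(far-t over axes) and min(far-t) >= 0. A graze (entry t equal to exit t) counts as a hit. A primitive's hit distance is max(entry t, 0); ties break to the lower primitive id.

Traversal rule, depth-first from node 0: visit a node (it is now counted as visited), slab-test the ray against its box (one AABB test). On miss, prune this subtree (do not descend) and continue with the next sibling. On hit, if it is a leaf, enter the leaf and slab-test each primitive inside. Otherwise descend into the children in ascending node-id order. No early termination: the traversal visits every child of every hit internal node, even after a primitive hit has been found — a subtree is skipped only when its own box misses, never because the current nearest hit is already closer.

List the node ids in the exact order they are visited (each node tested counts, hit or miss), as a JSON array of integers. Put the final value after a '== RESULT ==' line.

Walk:
N0 x:[3/2,21] y:[-1,19] z:[-12,19] -> hit [3/2,19], descend [3, 5, 7, 11]
  N3 x:[11/2,39/2] y:[27/2,19] z:[-12,18] -> hit [27/2,18], descend [9, 12, 16]
    N9 x:[31/2,37/2] y:[33/2,19] z:[-12,-9] -> miss, prune
    N12 x:[11/2,13/2] y:[27/2,29/2] z:[1,4] -> miss, prune
    N16 x:[33/2,39/2] y:[33/2,35/2] z:[14,18] -> hit [33/2,35/2] leaf, test {P4@t=33/2}
  N5 x:[3/2,9/2] y:[17/2,27/2] z:[-7,19] -> miss, prune
  N7 x:[5/2,12] y:[0,2] z:[8,19] -> miss, prune
  N11 x:[21/2,21] y:[-1,8] z:[-12,5] -> miss, prune

8 AABB tests over nodes [0, 3, 9, 12, 16, 5, 7, 11]; 1 leaf entered; closest P4.

== RESULT ==
[0, 3, 9, 12, 16, 5, 7, 11]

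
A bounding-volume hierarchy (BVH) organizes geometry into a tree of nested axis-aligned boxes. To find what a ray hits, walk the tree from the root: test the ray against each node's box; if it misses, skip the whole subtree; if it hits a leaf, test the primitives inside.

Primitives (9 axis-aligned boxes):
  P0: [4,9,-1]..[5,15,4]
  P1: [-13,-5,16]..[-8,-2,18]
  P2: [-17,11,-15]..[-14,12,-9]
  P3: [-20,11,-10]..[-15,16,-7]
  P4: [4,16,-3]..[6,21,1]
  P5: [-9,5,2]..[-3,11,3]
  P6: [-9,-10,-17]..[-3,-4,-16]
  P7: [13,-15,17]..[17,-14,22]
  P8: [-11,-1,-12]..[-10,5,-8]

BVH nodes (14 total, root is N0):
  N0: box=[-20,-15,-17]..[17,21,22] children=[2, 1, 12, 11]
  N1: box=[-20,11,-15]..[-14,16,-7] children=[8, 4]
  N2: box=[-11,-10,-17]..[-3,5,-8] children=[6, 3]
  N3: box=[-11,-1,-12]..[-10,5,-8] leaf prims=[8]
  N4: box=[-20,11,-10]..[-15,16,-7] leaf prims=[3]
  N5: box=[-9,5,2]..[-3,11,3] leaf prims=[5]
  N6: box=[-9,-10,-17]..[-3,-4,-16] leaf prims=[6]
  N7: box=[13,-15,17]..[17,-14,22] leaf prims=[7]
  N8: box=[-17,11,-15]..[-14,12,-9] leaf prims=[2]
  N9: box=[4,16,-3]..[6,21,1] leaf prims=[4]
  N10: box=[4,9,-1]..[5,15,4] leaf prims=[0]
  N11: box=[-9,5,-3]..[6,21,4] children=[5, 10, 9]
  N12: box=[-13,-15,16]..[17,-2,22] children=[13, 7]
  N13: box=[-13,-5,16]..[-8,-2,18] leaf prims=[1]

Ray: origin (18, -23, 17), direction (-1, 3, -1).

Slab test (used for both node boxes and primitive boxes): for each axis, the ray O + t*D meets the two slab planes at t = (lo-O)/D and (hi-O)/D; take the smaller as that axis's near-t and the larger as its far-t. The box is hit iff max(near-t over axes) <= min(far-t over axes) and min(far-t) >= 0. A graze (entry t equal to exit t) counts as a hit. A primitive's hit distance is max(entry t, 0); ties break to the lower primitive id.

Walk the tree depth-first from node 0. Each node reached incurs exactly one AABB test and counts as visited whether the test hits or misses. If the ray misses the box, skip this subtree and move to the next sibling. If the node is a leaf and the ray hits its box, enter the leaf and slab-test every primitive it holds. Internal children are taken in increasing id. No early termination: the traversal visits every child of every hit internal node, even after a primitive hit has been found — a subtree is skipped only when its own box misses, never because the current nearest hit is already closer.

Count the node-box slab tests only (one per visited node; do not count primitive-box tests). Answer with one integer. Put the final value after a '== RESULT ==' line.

Traverse from the root:
N0 x:[1,38] y:[8/3,44/3] z:[-5,34] -> hit [8/3,44/3], descend [1, 2, 11, 12]
  N1 x:[32,38] y:[34/3,13] z:[24,32] -> miss, prune
  N2 x:[21,29] y:[13/3,28/3] z:[25,34] -> miss, prune
  N11 x:[12,27] y:[28/3,44/3] z:[13,20] -> hit [13,44/3], descend [5, 9, 10]
    N5 x:[21,27] y:[28/3,34/3] z:[14,15] -> miss, prune
    N9 x:[12,14] y:[13,44/3] z:[16,20] -> miss, prune
    N10 x:[13,14] y:[32/3,38/3] z:[13,18] -> miss, prune
  N12 x:[1,31] y:[8/3,7] z:[-5,1] -> miss, prune

Summary -> nodes [0, 1, 2, 11, 5, 9, 10, 12]; box-tests=8; leaf-entries=0; first=miss

== RESULT ==
8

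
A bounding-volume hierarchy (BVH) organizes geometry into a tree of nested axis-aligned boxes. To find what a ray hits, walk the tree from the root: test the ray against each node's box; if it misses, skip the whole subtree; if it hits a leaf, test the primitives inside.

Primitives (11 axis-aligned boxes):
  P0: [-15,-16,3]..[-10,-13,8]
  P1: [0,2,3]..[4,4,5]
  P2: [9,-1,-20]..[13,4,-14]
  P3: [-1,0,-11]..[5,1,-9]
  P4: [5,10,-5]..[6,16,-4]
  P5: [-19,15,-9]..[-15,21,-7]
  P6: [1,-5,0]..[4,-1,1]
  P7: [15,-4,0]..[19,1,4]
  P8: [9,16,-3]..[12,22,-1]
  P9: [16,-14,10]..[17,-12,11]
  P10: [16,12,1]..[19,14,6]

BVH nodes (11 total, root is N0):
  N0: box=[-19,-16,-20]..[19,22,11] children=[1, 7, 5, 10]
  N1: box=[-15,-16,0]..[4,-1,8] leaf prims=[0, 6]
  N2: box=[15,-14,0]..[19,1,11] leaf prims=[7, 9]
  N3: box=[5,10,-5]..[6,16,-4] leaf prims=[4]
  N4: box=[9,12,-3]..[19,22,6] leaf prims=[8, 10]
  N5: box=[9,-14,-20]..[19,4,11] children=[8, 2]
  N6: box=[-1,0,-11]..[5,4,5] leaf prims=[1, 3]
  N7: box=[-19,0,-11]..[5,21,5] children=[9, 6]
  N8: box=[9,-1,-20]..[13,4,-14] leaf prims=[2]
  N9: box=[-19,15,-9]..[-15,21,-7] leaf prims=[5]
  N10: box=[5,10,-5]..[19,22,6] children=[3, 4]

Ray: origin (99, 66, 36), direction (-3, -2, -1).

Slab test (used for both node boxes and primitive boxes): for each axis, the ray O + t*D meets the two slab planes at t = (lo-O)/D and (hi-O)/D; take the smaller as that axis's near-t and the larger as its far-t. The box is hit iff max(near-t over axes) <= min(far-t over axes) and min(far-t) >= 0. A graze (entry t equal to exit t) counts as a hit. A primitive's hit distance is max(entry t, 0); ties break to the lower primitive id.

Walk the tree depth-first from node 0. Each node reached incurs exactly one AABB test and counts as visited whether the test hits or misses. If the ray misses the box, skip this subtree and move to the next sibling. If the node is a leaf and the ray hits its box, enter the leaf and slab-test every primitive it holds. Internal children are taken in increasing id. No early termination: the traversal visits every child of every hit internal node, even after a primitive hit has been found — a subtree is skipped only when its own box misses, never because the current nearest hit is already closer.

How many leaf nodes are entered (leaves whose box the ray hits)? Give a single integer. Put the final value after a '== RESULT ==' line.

Trace the traversal:
N0 x:[80/3,118/3] y:[22,41] z:[25,56] -> hit [80/3,118/3], descend [1, 5, 7, 10]
  N1 x:[95/3,38] y:[67/2,41] z:[28,36] -> hit [67/2,36] leaf, test {P0(miss), P6(miss)}
  N5 x:[80/3,30] y:[31,40] z:[25,56] -> miss, prune
  N7 x:[94/3,118/3] y:[45/2,33] z:[31,47] -> hit [94/3,33], descend [6, 9]
    N6 x:[94/3,100/3] y:[31,33] z:[31,47] -> hit [94/3,33] leaf, test {P1@t=95/3, P3(miss)}
    N9 x:[38,118/3] y:[45/2,51/2] z:[43,45] -> miss, prune
  N10 x:[80/3,94/3] y:[22,28] z:[30,41] -> miss, prune

order=[0, 1, 5, 7, 6, 9, 10]  |boxes|=7  |leaves|=2  hit=P1

== RESULT ==
2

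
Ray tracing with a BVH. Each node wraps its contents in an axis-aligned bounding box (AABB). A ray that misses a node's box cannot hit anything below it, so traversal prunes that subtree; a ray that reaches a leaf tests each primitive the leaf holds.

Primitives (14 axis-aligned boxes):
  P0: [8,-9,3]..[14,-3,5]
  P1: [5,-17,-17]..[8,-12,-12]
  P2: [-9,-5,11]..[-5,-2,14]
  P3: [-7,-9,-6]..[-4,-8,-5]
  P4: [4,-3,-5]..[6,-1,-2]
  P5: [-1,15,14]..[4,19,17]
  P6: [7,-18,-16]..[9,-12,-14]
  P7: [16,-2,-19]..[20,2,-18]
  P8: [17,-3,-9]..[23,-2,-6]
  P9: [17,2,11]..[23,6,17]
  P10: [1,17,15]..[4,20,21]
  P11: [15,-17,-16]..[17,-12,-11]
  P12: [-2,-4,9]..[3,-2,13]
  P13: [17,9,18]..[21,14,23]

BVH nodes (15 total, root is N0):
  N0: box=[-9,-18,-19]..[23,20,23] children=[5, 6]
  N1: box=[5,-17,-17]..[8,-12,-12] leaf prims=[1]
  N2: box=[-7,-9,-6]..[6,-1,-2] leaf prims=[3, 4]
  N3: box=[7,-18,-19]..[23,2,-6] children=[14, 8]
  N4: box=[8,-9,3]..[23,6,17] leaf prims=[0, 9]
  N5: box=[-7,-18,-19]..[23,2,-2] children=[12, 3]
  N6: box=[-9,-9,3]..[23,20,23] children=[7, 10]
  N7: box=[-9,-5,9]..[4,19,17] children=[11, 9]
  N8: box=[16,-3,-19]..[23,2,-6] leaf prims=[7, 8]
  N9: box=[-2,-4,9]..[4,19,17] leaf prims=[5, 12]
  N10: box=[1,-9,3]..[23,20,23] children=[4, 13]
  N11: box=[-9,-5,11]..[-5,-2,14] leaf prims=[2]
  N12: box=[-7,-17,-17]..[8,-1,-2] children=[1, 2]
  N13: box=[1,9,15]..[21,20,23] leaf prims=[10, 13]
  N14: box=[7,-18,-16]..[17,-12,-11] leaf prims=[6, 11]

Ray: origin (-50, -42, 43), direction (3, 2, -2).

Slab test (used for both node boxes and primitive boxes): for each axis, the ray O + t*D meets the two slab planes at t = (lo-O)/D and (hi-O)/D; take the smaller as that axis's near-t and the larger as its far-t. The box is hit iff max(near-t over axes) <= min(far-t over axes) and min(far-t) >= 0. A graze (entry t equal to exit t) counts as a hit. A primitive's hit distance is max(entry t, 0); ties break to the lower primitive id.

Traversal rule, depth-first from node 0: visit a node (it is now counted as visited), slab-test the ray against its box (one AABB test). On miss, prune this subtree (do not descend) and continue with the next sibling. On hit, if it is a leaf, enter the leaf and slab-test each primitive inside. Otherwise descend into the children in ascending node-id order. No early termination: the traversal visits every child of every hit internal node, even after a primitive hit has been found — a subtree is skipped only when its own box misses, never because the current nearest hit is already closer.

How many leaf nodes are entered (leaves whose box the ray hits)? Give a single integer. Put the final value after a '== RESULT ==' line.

Trace the traversal:
N0 x:[41/3,73/3] y:[12,31] z:[10,31] -> hit [41/3,73/3], descend [5, 6]
  N5 x:[43/3,73/3] y:[12,22] z:[45/2,31] -> miss, prune
  N6 x:[41/3,73/3] y:[33/2,31] z:[10,20] -> hit [33/2,20], descend [7, 10]
    N7 x:[41/3,18] y:[37/2,61/2] z:[13,17] -> miss, prune
    N10 x:[17,73/3] y:[33/2,31] z:[10,20] -> hit [17,20], descend [4, 13]
      N4 x:[58/3,73/3] y:[33/2,24] z:[13,20] -> hit [58/3,20] leaf, test {P0@t=58/3, P9(miss)}
      N13 x:[17,71/3] y:[51/2,31] z:[10,14] -> miss, prune

order=[0, 5, 6, 7, 10, 4, 13]  |boxes|=7  |leaves|=1  hit=P0

== RESULT ==
1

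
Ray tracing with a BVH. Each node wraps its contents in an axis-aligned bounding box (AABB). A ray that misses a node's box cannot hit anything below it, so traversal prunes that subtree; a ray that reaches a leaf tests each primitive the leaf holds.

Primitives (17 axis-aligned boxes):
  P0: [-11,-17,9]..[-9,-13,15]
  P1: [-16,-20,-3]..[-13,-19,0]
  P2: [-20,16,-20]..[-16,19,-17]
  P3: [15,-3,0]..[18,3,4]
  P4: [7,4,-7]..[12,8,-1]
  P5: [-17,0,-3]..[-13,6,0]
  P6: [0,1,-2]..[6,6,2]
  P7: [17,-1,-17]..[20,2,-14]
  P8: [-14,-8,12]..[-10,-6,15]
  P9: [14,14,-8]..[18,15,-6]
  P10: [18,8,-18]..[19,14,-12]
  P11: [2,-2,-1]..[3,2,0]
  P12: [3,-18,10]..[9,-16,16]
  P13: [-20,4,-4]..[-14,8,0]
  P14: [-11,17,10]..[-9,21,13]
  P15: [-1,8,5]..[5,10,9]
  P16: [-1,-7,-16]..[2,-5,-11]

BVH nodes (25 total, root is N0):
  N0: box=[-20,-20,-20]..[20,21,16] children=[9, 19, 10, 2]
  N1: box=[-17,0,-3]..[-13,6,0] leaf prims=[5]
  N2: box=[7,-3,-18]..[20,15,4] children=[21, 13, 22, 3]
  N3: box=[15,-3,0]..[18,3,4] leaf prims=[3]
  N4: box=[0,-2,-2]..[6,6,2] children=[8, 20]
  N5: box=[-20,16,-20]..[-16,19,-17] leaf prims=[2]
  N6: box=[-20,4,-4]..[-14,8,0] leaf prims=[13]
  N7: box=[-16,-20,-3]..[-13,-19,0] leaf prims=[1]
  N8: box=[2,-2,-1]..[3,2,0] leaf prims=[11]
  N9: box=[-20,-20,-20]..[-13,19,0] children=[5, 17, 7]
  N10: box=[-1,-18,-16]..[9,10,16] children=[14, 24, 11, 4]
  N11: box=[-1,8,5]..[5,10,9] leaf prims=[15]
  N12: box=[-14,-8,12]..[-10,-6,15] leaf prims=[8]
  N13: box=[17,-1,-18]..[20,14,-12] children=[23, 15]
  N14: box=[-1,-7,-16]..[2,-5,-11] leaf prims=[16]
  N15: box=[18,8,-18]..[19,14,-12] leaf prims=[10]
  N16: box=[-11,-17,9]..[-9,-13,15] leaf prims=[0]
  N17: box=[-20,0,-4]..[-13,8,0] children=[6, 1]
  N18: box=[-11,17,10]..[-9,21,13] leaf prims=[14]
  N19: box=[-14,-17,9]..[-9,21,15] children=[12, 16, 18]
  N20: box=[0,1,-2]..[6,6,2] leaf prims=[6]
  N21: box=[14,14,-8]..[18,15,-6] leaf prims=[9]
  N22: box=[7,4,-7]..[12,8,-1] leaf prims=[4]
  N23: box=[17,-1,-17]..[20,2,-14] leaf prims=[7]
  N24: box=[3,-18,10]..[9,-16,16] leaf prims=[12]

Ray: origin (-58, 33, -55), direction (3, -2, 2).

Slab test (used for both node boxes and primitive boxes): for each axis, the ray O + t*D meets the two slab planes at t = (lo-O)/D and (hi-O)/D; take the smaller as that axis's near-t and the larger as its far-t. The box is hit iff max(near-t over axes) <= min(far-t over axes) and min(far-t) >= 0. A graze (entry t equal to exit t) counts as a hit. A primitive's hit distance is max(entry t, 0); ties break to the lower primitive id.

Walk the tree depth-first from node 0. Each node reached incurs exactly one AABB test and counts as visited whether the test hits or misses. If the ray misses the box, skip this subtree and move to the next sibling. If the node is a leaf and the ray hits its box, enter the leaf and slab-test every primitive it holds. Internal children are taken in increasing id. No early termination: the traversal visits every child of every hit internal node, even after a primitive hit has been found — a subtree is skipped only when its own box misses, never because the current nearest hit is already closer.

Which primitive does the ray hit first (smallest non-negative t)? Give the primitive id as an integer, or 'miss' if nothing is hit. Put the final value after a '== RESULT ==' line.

Trace the traversal:
N0 x:[38/3,26] y:[6,53/2] z:[35/2,71/2] -> hit [35/2,26], descend [2, 9, 10, 19]
  N2 x:[65/3,26] y:[9,18] z:[37/2,59/2] -> miss, prune
  N9 x:[38/3,15] y:[7,53/2] z:[35/2,55/2] -> miss, prune
  N10 x:[19,67/3] y:[23/2,51/2] z:[39/2,71/2] -> hit [39/2,67/3], descend [4, 11, 14, 24]
    N4 x:[58/3,64/3] y:[27/2,35/2] z:[53/2,57/2] -> miss, prune
    N11 x:[19,21] y:[23/2,25/2] z:[30,32] -> miss, prune
    N14 x:[19,20] y:[19,20] z:[39/2,22] -> hit [39/2,20] leaf, test {P16@t=39/2}
    N24 x:[61/3,67/3] y:[49/2,51/2] z:[65/2,71/2] -> miss, prune
  N19 x:[44/3,49/3] y:[6,25] z:[32,35] -> miss, prune

Visited [0, 2, 9, 10, 4, 11, 14, 24, 19]. Tests: 9 box, 1 leaf. Nearest: P16.

== RESULT ==
16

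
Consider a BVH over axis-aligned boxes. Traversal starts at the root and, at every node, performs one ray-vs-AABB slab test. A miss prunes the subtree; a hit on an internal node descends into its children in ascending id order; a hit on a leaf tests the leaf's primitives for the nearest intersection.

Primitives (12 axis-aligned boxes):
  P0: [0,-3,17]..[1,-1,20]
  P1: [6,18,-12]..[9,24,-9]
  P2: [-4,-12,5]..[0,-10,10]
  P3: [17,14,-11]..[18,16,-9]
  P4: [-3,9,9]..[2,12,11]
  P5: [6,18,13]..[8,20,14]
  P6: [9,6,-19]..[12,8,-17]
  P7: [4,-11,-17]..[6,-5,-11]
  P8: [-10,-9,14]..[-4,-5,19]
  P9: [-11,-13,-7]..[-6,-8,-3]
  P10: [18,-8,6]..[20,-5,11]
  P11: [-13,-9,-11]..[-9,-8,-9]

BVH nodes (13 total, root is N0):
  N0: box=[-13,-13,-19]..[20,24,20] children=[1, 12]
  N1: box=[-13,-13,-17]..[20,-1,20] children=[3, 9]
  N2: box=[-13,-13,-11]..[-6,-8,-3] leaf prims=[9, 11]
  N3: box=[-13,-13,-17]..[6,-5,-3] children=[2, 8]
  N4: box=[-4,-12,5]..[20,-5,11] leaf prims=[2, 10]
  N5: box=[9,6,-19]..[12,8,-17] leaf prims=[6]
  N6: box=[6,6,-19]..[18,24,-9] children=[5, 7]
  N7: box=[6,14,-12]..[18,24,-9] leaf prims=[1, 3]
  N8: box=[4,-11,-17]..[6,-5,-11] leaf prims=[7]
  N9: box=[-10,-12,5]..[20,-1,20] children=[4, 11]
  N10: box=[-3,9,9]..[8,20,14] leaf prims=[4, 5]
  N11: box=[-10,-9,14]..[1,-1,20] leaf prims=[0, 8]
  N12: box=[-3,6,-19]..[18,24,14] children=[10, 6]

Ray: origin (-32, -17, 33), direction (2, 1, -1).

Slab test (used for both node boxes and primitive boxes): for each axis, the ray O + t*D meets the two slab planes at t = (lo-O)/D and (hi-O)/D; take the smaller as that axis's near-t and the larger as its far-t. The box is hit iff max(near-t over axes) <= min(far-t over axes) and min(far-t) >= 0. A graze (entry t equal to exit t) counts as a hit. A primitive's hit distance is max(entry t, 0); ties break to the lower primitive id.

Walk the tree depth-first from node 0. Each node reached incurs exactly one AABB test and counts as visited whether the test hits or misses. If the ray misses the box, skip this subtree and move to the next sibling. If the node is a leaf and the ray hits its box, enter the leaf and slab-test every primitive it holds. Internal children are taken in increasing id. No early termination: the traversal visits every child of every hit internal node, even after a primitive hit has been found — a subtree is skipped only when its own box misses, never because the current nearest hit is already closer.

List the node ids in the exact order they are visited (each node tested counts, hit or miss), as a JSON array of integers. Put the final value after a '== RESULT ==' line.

Trace the traversal:
N0 x:[19/2,26] y:[4,41] z:[13,52] -> hit [13,26], descend [1, 12]
  N1 x:[19/2,26] y:[4,16] z:[13,50] -> hit [13,16], descend [3, 9]
    N3 x:[19/2,19] y:[4,12] z:[36,50] -> miss, prune
    N9 x:[11,26] y:[5,16] z:[13,28] -> hit [13,16], descend [4, 11]
      N4 x:[14,26] y:[5,12] z:[22,28] -> miss, prune
      N11 x:[11,33/2] y:[8,16] z:[13,19] -> hit [13,16] leaf, test {P0@t=16, P8(miss)}
  N12 x:[29/2,25] y:[23,41] z:[19,52] -> hit [23,25], descend [6, 10]
    N6 x:[19,25] y:[23,41] z:[42,52] -> miss, prune
    N10 x:[29/2,20] y:[26,37] z:[19,24] -> miss, prune

9 AABB tests over nodes [0, 1, 3, 9, 4, 11, 12, 6, 10]; 1 leaf entered; closest P0.

== RESULT ==
[0, 1, 3, 9, 4, 11, 12, 6, 10]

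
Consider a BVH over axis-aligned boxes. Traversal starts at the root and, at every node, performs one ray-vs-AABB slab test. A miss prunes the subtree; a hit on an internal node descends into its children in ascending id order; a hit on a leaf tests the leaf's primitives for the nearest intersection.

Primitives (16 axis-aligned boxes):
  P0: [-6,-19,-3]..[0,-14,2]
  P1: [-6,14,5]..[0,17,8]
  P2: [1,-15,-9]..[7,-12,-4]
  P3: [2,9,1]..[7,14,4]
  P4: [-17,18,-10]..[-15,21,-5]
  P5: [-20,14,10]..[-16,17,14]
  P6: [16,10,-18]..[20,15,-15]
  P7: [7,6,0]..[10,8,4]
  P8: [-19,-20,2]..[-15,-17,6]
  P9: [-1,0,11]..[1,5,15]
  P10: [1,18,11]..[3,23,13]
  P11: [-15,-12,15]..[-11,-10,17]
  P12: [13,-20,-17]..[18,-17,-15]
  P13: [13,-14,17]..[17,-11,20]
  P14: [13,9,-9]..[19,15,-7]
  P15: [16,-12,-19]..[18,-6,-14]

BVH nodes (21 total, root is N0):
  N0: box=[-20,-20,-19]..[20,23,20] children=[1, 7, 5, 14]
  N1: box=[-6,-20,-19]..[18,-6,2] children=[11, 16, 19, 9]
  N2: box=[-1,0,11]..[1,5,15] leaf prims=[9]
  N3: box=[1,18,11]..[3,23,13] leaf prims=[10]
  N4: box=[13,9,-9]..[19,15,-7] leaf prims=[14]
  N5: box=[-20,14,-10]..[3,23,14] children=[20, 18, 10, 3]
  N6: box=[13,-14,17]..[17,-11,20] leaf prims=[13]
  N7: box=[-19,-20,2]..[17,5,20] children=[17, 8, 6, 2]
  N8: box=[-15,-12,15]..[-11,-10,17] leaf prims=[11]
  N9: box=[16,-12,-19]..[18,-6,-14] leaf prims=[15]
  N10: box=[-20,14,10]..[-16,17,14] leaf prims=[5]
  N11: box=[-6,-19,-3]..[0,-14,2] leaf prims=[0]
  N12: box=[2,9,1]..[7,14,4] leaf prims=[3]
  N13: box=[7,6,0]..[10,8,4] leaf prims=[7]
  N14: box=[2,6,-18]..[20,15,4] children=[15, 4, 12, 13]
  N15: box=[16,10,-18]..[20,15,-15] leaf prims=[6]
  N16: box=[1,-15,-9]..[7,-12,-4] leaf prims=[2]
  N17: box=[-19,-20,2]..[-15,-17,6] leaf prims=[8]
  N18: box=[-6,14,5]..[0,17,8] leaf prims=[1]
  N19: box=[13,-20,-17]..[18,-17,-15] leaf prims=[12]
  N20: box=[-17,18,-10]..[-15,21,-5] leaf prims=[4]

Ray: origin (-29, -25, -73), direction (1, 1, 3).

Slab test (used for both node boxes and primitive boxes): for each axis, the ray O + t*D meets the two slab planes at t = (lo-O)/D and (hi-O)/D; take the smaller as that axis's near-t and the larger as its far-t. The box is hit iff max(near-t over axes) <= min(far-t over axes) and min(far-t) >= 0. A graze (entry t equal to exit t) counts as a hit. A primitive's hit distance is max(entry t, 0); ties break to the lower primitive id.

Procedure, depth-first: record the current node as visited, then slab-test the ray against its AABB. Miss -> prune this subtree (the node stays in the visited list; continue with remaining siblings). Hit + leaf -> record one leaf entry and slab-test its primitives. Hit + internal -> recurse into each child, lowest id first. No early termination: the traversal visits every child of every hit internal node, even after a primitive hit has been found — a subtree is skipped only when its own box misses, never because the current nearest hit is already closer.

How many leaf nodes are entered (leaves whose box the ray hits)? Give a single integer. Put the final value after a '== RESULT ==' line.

Walk:
N0 x:[9,49] y:[5,48] z:[18,31] -> hit [18,31], descend [1, 5, 7, 14]
  N1 x:[23,47] y:[5,19] z:[18,25] -> miss, prune
  N5 x:[9,32] y:[39,48] z:[21,29] -> miss, prune
  N7 x:[10,46] y:[5,30] z:[25,31] -> hit [25,30], descend [2, 6, 8, 17]
    N2 x:[28,30] y:[25,30] z:[28,88/3] -> hit [28,88/3] leaf, test {P9@t=28}
    N6 x:[42,46] y:[11,14] z:[30,31] -> miss, prune
    N8 x:[14,18] y:[13,15] z:[88/3,30] -> miss, prune
    N17 x:[10,14] y:[5,8] z:[25,79/3] -> miss, prune
  N14 x:[31,49] y:[31,40] z:[55/3,77/3] -> miss, prune

order=[0, 1, 5, 7, 2, 6, 8, 17, 14]  |boxes|=9  |leaves|=1  hit=P9

== RESULT ==
1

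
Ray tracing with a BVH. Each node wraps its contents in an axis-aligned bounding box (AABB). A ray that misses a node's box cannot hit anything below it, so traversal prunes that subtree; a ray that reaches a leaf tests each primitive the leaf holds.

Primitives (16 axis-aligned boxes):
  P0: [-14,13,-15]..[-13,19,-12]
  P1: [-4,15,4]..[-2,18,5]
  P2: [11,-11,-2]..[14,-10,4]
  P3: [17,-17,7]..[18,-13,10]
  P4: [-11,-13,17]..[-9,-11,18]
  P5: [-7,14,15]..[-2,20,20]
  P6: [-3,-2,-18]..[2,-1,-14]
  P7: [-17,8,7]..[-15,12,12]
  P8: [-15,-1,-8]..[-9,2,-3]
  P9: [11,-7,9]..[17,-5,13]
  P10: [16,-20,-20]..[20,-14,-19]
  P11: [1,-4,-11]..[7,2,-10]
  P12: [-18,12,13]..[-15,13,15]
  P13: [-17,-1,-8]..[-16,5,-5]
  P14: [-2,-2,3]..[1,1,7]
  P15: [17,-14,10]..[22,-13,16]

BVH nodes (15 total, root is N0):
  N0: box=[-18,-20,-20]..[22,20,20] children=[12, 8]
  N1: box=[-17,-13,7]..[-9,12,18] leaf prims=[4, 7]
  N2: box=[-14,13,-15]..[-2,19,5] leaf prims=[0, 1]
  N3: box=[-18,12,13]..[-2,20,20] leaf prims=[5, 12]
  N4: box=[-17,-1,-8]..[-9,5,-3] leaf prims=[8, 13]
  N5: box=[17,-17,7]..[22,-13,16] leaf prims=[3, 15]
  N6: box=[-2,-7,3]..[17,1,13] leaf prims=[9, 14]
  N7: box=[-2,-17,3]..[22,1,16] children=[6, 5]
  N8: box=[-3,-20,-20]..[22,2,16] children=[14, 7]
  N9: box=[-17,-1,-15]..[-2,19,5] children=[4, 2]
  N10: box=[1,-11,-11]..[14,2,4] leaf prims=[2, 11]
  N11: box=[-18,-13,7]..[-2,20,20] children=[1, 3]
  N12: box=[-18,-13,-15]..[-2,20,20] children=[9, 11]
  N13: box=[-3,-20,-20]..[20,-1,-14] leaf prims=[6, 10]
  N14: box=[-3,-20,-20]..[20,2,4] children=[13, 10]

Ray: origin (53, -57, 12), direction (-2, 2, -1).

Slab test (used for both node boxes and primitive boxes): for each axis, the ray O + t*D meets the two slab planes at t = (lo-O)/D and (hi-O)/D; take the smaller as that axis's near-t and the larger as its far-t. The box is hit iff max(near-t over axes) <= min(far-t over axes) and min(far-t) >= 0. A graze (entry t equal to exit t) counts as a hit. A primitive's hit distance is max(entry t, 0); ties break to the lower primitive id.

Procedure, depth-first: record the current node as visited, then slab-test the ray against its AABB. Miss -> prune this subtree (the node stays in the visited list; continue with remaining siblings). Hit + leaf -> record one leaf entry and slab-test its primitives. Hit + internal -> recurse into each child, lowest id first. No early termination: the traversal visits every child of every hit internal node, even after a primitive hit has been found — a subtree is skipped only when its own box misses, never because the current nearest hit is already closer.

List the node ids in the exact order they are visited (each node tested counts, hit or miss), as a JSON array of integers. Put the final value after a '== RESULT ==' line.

Traverse from the root:
N0 x:[31/2,71/2] y:[37/2,77/2] z:[-8,32] -> hit [37/2,32], descend [8, 12]
  N8 x:[31/2,28] y:[37/2,59/2] z:[-4,32] -> hit [37/2,28], descend [7, 14]
    N7 x:[31/2,55/2] y:[20,29] z:[-4,9] -> miss, prune
    N14 x:[33/2,28] y:[37/2,59/2] z:[8,32] -> hit [37/2,28], descend [10, 13]
      N10 x:[39/2,26] y:[23,59/2] z:[8,23] -> hit [23,23] leaf, test {P2(miss), P11(miss)}
      N13 x:[33/2,28] y:[37/2,28] z:[26,32] -> hit [26,28] leaf, test {P6@t=55/2, P10(miss)}
  N12 x:[55/2,71/2] y:[22,77/2] z:[-8,27] -> miss, prune

Visited [0, 8, 7, 14, 10, 13, 12]. Tests: 7 box, 2 leaf. Nearest: P6.

== RESULT ==
[0, 8, 7, 14, 10, 13, 12]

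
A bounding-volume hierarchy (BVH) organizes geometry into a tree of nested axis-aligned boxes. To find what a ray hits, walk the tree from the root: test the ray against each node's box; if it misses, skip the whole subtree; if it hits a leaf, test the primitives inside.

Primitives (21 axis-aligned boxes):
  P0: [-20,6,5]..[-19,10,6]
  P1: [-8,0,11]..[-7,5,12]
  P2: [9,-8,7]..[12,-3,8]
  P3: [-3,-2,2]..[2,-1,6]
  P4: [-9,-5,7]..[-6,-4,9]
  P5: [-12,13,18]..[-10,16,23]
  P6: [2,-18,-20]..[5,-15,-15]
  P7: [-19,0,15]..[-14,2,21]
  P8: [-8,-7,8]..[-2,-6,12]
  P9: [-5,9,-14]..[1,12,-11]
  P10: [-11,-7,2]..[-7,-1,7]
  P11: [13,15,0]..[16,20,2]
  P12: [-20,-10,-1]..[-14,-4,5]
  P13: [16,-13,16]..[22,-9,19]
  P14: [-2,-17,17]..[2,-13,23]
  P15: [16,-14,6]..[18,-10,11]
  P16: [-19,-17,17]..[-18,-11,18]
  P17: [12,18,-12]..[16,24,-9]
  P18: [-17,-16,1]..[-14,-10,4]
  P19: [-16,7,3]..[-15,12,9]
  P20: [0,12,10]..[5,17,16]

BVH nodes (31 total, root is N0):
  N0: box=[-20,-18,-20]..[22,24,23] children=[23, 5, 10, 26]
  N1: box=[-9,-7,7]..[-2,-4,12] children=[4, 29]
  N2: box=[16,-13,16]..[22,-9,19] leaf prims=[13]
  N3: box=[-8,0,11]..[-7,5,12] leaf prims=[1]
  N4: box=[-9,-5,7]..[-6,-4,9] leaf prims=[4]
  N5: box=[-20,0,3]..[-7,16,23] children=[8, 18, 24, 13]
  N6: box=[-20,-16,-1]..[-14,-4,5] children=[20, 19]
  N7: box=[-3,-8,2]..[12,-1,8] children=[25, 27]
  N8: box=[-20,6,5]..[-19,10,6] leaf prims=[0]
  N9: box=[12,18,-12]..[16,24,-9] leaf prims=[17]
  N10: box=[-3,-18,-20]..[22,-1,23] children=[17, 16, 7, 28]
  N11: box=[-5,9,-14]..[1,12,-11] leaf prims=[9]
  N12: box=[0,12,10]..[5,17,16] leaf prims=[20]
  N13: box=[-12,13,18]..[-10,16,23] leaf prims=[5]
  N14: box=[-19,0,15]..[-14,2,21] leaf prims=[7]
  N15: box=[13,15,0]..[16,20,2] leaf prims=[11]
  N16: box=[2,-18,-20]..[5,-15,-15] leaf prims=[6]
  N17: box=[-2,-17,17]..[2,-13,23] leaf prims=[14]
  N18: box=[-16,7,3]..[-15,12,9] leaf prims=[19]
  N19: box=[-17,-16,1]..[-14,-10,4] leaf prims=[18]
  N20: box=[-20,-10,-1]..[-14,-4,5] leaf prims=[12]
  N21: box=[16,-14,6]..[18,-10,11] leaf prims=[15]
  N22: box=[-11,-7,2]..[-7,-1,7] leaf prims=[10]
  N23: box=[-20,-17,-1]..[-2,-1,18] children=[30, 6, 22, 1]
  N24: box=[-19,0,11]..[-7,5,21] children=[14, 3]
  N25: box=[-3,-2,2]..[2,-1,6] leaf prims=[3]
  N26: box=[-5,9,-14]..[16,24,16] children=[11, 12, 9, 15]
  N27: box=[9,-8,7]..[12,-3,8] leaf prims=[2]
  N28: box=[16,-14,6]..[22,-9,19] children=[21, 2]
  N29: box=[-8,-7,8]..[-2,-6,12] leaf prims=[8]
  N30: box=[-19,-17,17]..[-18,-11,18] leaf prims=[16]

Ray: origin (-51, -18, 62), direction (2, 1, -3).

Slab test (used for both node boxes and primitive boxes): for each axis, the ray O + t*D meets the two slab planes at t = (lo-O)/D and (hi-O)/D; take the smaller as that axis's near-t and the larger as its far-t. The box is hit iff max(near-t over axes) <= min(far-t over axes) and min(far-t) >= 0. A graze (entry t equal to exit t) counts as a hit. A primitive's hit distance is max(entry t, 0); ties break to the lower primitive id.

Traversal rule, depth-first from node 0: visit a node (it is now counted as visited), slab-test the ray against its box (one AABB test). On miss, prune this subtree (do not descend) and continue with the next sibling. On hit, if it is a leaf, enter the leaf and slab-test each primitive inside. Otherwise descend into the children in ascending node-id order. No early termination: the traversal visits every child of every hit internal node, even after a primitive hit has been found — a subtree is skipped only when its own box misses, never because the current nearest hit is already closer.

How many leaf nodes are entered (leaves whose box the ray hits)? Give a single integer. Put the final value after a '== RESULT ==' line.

Traverse from the root:
N0 x:[31/2,73/2] y:[0,42] z:[13,82/3] -> hit [31/2,82/3], descend [5, 10, 23, 26]
  N5 x:[31/2,22] y:[18,34] z:[13,59/3] -> hit [18,59/3], descend [8, 13, 18, 24]
    N8 x:[31/2,16] y:[24,28] z:[56/3,19] -> miss, prune
    N13 x:[39/2,41/2] y:[31,34] z:[13,44/3] -> miss, prune
    N18 x:[35/2,18] y:[25,30] z:[53/3,59/3] -> miss, prune
    N24 x:[16,22] y:[18,23] z:[41/3,17] -> miss, prune
  N10 x:[24,73/2] y:[0,17] z:[13,82/3] -> miss, prune
  N23 x:[31/2,49/2] y:[1,17] z:[44/3,21] -> hit [31/2,17], descend [1, 6, 22, 30]
    N1 x:[21,49/2] y:[11,14] z:[50/3,55/3] -> miss, prune
    N6 x:[31/2,37/2] y:[2,14] z:[19,21] -> miss, prune
    N22 x:[20,22] y:[11,17] z:[55/3,20] -> miss, prune
    N30 x:[16,33/2] y:[1,7] z:[44/3,15] -> miss, prune
  N26 x:[23,67/2] y:[27,42] z:[46/3,76/3] -> miss, prune

13 AABB tests over nodes [0, 5, 8, 13, 18, 24, 10, 23, 1, 6, 22, 30, 26]; 0 leaves entered; closest miss.

== RESULT ==
0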